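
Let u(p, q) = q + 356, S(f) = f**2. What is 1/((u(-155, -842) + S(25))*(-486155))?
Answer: -1/67575545 ≈ -1.4798e-8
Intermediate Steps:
u(p, q) = 356 + q
1/((u(-155, -842) + S(25))*(-486155)) = 1/(((356 - 842) + 25**2)*(-486155)) = -1/486155/(-486 + 625) = -1/486155/139 = (1/139)*(-1/486155) = -1/67575545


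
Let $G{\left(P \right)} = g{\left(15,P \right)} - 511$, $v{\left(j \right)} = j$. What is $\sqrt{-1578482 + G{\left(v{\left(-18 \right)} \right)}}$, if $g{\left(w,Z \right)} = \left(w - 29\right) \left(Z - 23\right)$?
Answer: $i \sqrt{1578419} \approx 1256.4 i$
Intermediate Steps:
$g{\left(w,Z \right)} = \left(-29 + w\right) \left(-23 + Z\right)$
$G{\left(P \right)} = -189 - 14 P$ ($G{\left(P \right)} = \left(667 - 29 P - 345 + P 15\right) - 511 = \left(667 - 29 P - 345 + 15 P\right) - 511 = \left(322 - 14 P\right) - 511 = -189 - 14 P$)
$\sqrt{-1578482 + G{\left(v{\left(-18 \right)} \right)}} = \sqrt{-1578482 - -63} = \sqrt{-1578482 + \left(-189 + 252\right)} = \sqrt{-1578482 + 63} = \sqrt{-1578419} = i \sqrt{1578419}$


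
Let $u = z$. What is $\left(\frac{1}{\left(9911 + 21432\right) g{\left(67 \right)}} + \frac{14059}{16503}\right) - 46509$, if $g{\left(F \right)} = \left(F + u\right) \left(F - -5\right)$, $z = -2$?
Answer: $- \frac{37528145817271939}{806915505240} \approx -46508.0$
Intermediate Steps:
$u = -2$
$g{\left(F \right)} = \left(-2 + F\right) \left(5 + F\right)$ ($g{\left(F \right)} = \left(F - 2\right) \left(F - -5\right) = \left(-2 + F\right) \left(F + 5\right) = \left(-2 + F\right) \left(5 + F\right)$)
$\left(\frac{1}{\left(9911 + 21432\right) g{\left(67 \right)}} + \frac{14059}{16503}\right) - 46509 = \left(\frac{1}{\left(9911 + 21432\right) \left(-10 + 67^{2} + 3 \cdot 67\right)} + \frac{14059}{16503}\right) - 46509 = \left(\frac{1}{31343 \left(-10 + 4489 + 201\right)} + 14059 \cdot \frac{1}{16503}\right) - 46509 = \left(\frac{1}{31343 \cdot 4680} + \frac{14059}{16503}\right) - 46509 = \left(\frac{1}{31343} \cdot \frac{1}{4680} + \frac{14059}{16503}\right) - 46509 = \left(\frac{1}{146685240} + \frac{14059}{16503}\right) - 46509 = \frac{687415935221}{806915505240} - 46509 = - \frac{37528145817271939}{806915505240}$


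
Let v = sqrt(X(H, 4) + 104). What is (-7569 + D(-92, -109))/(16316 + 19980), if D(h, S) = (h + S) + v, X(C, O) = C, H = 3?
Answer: -3885/18148 + sqrt(107)/36296 ≈ -0.21379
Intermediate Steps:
v = sqrt(107) (v = sqrt(3 + 104) = sqrt(107) ≈ 10.344)
D(h, S) = S + h + sqrt(107) (D(h, S) = (h + S) + sqrt(107) = (S + h) + sqrt(107) = S + h + sqrt(107))
(-7569 + D(-92, -109))/(16316 + 19980) = (-7569 + (-109 - 92 + sqrt(107)))/(16316 + 19980) = (-7569 + (-201 + sqrt(107)))/36296 = (-7770 + sqrt(107))*(1/36296) = -3885/18148 + sqrt(107)/36296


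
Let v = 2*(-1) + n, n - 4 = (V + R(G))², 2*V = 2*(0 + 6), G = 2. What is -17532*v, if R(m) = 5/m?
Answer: -1301751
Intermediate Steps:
V = 6 (V = (2*(0 + 6))/2 = (2*6)/2 = (½)*12 = 6)
n = 305/4 (n = 4 + (6 + 5/2)² = 4 + (17/2)² = 4 + 289/4 = 305/4 ≈ 76.250)
v = 297/4 (v = 2*(-1) + 305/4 = -2 + 305/4 = 297/4 ≈ 74.250)
-17532*v = -17532*297/4 = -1301751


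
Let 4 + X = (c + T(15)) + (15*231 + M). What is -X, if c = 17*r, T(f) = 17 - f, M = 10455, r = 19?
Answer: -14241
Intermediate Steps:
c = 323 (c = 17*19 = 323)
X = 14241 (X = -4 + ((323 + (17 - 1*15)) + (15*231 + 10455)) = -4 + ((323 + (17 - 15)) + (3465 + 10455)) = -4 + ((323 + 2) + 13920) = -4 + (325 + 13920) = -4 + 14245 = 14241)
-X = -1*14241 = -14241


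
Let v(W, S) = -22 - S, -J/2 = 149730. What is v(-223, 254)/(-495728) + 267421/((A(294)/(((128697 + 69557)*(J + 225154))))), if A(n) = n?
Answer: -4981942753415147929/371796 ≈ -1.3400e+13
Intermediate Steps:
J = -299460 (J = -2*149730 = -299460)
v(-223, 254)/(-495728) + 267421/((A(294)/(((128697 + 69557)*(J + 225154))))) = (-22 - 1*254)/(-495728) + 267421/((294/(((128697 + 69557)*(-299460 + 225154))))) = (-22 - 254)*(-1/495728) + 267421/((294/((198254*(-74306))))) = -276*(-1/495728) + 267421/((294/(-14731461724))) = 69/123932 + 267421/((294*(-1/14731461724))) = 69/123932 + 267421/(-3/150321038) = 69/123932 + 267421*(-150321038/3) = 69/123932 - 40199002302998/3 = -4981942753415147929/371796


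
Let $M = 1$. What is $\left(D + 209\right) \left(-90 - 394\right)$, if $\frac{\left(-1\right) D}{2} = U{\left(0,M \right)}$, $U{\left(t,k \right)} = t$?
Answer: $-101156$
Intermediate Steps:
$D = 0$ ($D = \left(-2\right) 0 = 0$)
$\left(D + 209\right) \left(-90 - 394\right) = \left(0 + 209\right) \left(-90 - 394\right) = 209 \left(-484\right) = -101156$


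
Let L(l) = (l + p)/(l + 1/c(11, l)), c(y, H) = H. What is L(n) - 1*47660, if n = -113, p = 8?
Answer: -121721267/2554 ≈ -47659.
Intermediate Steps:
L(l) = (8 + l)/(l + 1/l) (L(l) = (l + 8)/(l + 1/l) = (8 + l)/(l + 1/l))
L(n) - 1*47660 = -113*(8 - 113)/(1 + (-113)²) - 1*47660 = -113*(-105)/(1 + 12769) - 47660 = -113*(-105)/12770 - 47660 = -113*1/12770*(-105) - 47660 = 2373/2554 - 47660 = -121721267/2554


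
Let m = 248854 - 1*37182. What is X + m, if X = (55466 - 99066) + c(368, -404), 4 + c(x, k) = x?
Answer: 168436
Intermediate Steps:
c(x, k) = -4 + x
m = 211672 (m = 248854 - 37182 = 211672)
X = -43236 (X = (55466 - 99066) + (-4 + 368) = -43600 + 364 = -43236)
X + m = -43236 + 211672 = 168436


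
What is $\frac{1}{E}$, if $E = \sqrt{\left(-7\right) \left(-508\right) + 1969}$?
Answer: $\frac{\sqrt{221}}{1105} \approx 0.013453$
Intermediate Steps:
$E = 5 \sqrt{221}$ ($E = \sqrt{3556 + 1969} = \sqrt{5525} = 5 \sqrt{221} \approx 74.33$)
$\frac{1}{E} = \frac{1}{5 \sqrt{221}} = \frac{\sqrt{221}}{1105}$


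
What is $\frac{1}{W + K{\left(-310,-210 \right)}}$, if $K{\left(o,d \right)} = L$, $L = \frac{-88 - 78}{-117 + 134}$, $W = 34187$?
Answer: $\frac{17}{581013} \approx 2.9259 \cdot 10^{-5}$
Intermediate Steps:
$L = - \frac{166}{17} \approx -9.7647$
$K{\left(o,d \right)} = - \frac{166}{17}$
$\frac{1}{W + K{\left(-310,-210 \right)}} = \frac{1}{34187 - \frac{166}{17}} = \frac{1}{\frac{581013}{17}} = \frac{17}{581013}$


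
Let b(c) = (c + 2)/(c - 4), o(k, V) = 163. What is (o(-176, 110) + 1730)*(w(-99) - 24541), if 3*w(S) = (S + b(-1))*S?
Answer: -201295941/5 ≈ -4.0259e+7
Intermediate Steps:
b(c) = (2 + c)/(-4 + c)
w(S) = S*(-⅕ + S)/3 (w(S) = ((S + (2 - 1)/(-4 - 1))*S)/3 = ((S + 1/(-5))*S)/3 = ((S - ⅕*1)*S)/3 = ((S - ⅕)*S)/3 = ((-⅕ + S)*S)/3 = (S*(-⅕ + S))/3 = S*(-⅕ + S)/3)
(o(-176, 110) + 1730)*(w(-99) - 24541) = (163 + 1730)*((1/15)*(-99)*(-1 + 5*(-99)) - 24541) = 1893*((1/15)*(-99)*(-1 - 495) - 24541) = 1893*((1/15)*(-99)*(-496) - 24541) = 1893*(16368/5 - 24541) = 1893*(-106337/5) = -201295941/5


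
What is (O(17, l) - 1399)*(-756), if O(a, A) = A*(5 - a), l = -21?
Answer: 867132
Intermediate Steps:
(O(17, l) - 1399)*(-756) = (-21*(5 - 1*17) - 1399)*(-756) = (-21*(5 - 17) - 1399)*(-756) = (-21*(-12) - 1399)*(-756) = (252 - 1399)*(-756) = -1147*(-756) = 867132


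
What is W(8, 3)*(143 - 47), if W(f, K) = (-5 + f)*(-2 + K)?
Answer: 288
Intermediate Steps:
W(8, 3)*(143 - 47) = (10 - 5*3 - 2*8 + 3*8)*(143 - 47) = (10 - 15 - 16 + 24)*96 = 3*96 = 288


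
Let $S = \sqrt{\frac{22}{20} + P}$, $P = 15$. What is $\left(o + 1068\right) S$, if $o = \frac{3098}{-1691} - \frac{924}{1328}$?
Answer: $\frac{598168859 \sqrt{1610}}{5614120} \approx 4275.2$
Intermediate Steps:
$o = - \frac{1419157}{561412}$ ($o = 3098 \left(- \frac{1}{1691}\right) - \frac{231}{332} = - \frac{3098}{1691} - \frac{231}{332} = - \frac{1419157}{561412} \approx -2.5278$)
$S = \frac{\sqrt{1610}}{10}$ ($S = \sqrt{\frac{22}{20} + 15} = \sqrt{22 \cdot \frac{1}{20} + 15} = \sqrt{\frac{11}{10} + 15} = \sqrt{\frac{161}{10}} = \frac{\sqrt{1610}}{10} \approx 4.0125$)
$\left(o + 1068\right) S = \left(- \frac{1419157}{561412} + 1068\right) \frac{\sqrt{1610}}{10} = \frac{598168859 \frac{\sqrt{1610}}{10}}{561412} = \frac{598168859 \sqrt{1610}}{5614120}$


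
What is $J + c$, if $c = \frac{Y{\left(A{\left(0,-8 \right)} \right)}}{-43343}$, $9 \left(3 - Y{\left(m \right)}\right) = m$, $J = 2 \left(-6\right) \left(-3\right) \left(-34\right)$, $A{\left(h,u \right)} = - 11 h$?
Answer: $- \frac{53051835}{43343} \approx -1224.0$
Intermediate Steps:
$J = -1224$ ($J = \left(-12\right) \left(-3\right) \left(-34\right) = 36 \left(-34\right) = -1224$)
$Y{\left(m \right)} = 3 - \frac{m}{9}$
$c = - \frac{3}{43343}$ ($c = \frac{3 - \frac{\left(-11\right) 0}{9}}{-43343} = \left(3 - 0\right) \left(- \frac{1}{43343}\right) = \left(3 + 0\right) \left(- \frac{1}{43343}\right) = 3 \left(- \frac{1}{43343}\right) = - \frac{3}{43343} \approx -6.9215 \cdot 10^{-5}$)
$J + c = -1224 - \frac{3}{43343} = - \frac{53051835}{43343}$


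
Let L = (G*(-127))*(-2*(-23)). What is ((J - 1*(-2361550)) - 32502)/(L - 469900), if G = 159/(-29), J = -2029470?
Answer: -4343881/6349111 ≈ -0.68417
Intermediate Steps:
G = -159/29 (G = 159*(-1/29) = -159/29 ≈ -5.4828)
L = 928878/29 (L = (-159/29*(-127))*(-2*(-23)) = (20193/29)*46 = 928878/29 ≈ 32030.)
((J - 1*(-2361550)) - 32502)/(L - 469900) = ((-2029470 - 1*(-2361550)) - 32502)/(928878/29 - 469900) = ((-2029470 + 2361550) - 32502)/(-12698222/29) = (332080 - 32502)*(-29/12698222) = 299578*(-29/12698222) = -4343881/6349111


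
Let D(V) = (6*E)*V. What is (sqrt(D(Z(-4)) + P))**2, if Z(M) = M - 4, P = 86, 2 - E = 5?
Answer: 230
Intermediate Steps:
E = -3 (E = 2 - 1*5 = 2 - 5 = -3)
Z(M) = -4 + M
D(V) = -18*V (D(V) = (6*(-3))*V = -18*V)
(sqrt(D(Z(-4)) + P))**2 = (sqrt(-18*(-4 - 4) + 86))**2 = (sqrt(-18*(-8) + 86))**2 = (sqrt(144 + 86))**2 = (sqrt(230))**2 = 230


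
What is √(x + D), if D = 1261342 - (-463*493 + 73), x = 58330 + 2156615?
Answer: √3704473 ≈ 1924.7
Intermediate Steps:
x = 2214945
D = 1489528 (D = 1261342 - (-228259 + 73) = 1261342 - 1*(-228186) = 1261342 + 228186 = 1489528)
√(x + D) = √(2214945 + 1489528) = √3704473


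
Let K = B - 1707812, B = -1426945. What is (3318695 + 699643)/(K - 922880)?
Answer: -4018338/4057637 ≈ -0.99031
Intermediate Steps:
K = -3134757 (K = -1426945 - 1707812 = -3134757)
(3318695 + 699643)/(K - 922880) = (3318695 + 699643)/(-3134757 - 922880) = 4018338/(-4057637) = 4018338*(-1/4057637) = -4018338/4057637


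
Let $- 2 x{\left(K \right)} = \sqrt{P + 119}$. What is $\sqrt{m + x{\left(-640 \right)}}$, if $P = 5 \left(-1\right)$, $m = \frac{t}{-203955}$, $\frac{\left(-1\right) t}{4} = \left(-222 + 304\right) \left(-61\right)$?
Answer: $\frac{\sqrt{-16322926560 - 83195284050 \sqrt{114}}}{407910} \approx 2.3317 i$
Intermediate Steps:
$t = 20008$ ($t = - 4 \left(-222 + 304\right) \left(-61\right) = - 4 \cdot 82 \left(-61\right) = \left(-4\right) \left(-5002\right) = 20008$)
$m = - \frac{20008}{203955}$ ($m = \frac{20008}{-203955} = 20008 \left(- \frac{1}{203955}\right) = - \frac{20008}{203955} \approx -0.0981$)
$P = -5$
$x{\left(K \right)} = - \frac{\sqrt{114}}{2}$ ($x{\left(K \right)} = - \frac{\sqrt{-5 + 119}}{2} = - \frac{\sqrt{114}}{2}$)
$\sqrt{m + x{\left(-640 \right)}} = \sqrt{- \frac{20008}{203955} - \frac{\sqrt{114}}{2}}$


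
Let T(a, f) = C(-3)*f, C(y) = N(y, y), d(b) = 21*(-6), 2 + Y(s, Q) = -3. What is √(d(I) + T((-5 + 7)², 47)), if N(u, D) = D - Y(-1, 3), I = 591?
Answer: 4*I*√2 ≈ 5.6569*I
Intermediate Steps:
Y(s, Q) = -5 (Y(s, Q) = -2 - 3 = -5)
d(b) = -126
N(u, D) = 5 + D (N(u, D) = D - 1*(-5) = D + 5 = 5 + D)
C(y) = 5 + y
T(a, f) = 2*f (T(a, f) = (5 - 3)*f = 2*f)
√(d(I) + T((-5 + 7)², 47)) = √(-126 + 2*47) = √(-126 + 94) = √(-32) = 4*I*√2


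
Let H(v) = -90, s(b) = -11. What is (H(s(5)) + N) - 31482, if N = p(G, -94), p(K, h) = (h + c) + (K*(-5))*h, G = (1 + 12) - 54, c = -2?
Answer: -50938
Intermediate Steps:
G = -41 (G = 13 - 54 = -41)
p(K, h) = -2 + h - 5*K*h (p(K, h) = (h - 2) + (K*(-5))*h = (-2 + h) + (-5*K)*h = (-2 + h) - 5*K*h = -2 + h - 5*K*h)
N = -19366 (N = -2 - 94 - 5*(-41)*(-94) = -2 - 94 - 19270 = -19366)
(H(s(5)) + N) - 31482 = (-90 - 19366) - 31482 = -19456 - 31482 = -50938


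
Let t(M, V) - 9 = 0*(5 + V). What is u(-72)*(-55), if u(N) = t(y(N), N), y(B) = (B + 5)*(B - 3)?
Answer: -495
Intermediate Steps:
y(B) = (-3 + B)*(5 + B) (y(B) = (5 + B)*(-3 + B) = (-3 + B)*(5 + B))
t(M, V) = 9 (t(M, V) = 9 + 0*(5 + V) = 9 + 0 = 9)
u(N) = 9
u(-72)*(-55) = 9*(-55) = -495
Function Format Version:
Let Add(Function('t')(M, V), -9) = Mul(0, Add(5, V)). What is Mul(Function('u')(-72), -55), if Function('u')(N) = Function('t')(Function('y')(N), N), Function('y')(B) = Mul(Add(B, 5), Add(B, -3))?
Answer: -495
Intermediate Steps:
Function('y')(B) = Mul(Add(-3, B), Add(5, B)) (Function('y')(B) = Mul(Add(5, B), Add(-3, B)) = Mul(Add(-3, B), Add(5, B)))
Function('t')(M, V) = 9 (Function('t')(M, V) = Add(9, Mul(0, Add(5, V))) = Add(9, 0) = 9)
Function('u')(N) = 9
Mul(Function('u')(-72), -55) = Mul(9, -55) = -495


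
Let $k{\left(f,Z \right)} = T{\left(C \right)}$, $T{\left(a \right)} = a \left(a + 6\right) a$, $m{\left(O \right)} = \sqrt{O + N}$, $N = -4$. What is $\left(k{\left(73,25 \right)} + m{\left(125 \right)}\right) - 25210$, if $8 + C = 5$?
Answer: $-25172$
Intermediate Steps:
$C = -3$ ($C = -8 + 5 = -3$)
$m{\left(O \right)} = \sqrt{-4 + O}$ ($m{\left(O \right)} = \sqrt{O - 4} = \sqrt{-4 + O}$)
$T{\left(a \right)} = a^{2} \left(6 + a\right)$ ($T{\left(a \right)} = a \left(6 + a\right) a = a^{2} \left(6 + a\right)$)
$k{\left(f,Z \right)} = 27$ ($k{\left(f,Z \right)} = \left(-3\right)^{2} \left(6 - 3\right) = 9 \cdot 3 = 27$)
$\left(k{\left(73,25 \right)} + m{\left(125 \right)}\right) - 25210 = \left(27 + \sqrt{-4 + 125}\right) - 25210 = \left(27 + \sqrt{121}\right) - 25210 = \left(27 + 11\right) - 25210 = 38 - 25210 = -25172$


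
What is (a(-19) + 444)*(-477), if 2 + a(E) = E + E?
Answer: -192708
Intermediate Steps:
a(E) = -2 + 2*E (a(E) = -2 + (E + E) = -2 + 2*E)
(a(-19) + 444)*(-477) = ((-2 + 2*(-19)) + 444)*(-477) = ((-2 - 38) + 444)*(-477) = (-40 + 444)*(-477) = 404*(-477) = -192708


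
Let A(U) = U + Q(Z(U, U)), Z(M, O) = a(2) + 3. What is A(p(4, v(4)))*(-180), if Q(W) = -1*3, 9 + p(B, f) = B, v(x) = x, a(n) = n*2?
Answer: 1440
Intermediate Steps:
a(n) = 2*n
p(B, f) = -9 + B
Z(M, O) = 7 (Z(M, O) = 2*2 + 3 = 4 + 3 = 7)
Q(W) = -3
A(U) = -3 + U (A(U) = U - 3 = -3 + U)
A(p(4, v(4)))*(-180) = (-3 + (-9 + 4))*(-180) = (-3 - 5)*(-180) = -8*(-180) = 1440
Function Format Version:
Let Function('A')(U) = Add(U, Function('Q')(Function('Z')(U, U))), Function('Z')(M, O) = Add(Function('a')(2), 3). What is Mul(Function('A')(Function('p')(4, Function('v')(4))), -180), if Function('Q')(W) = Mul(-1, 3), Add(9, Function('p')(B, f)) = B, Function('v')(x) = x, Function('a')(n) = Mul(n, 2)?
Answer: 1440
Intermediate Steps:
Function('a')(n) = Mul(2, n)
Function('p')(B, f) = Add(-9, B)
Function('Z')(M, O) = 7 (Function('Z')(M, O) = Add(Mul(2, 2), 3) = Add(4, 3) = 7)
Function('Q')(W) = -3
Function('A')(U) = Add(-3, U) (Function('A')(U) = Add(U, -3) = Add(-3, U))
Mul(Function('A')(Function('p')(4, Function('v')(4))), -180) = Mul(Add(-3, Add(-9, 4)), -180) = Mul(Add(-3, -5), -180) = Mul(-8, -180) = 1440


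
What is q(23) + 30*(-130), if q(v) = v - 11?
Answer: -3888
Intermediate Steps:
q(v) = -11 + v
q(23) + 30*(-130) = (-11 + 23) + 30*(-130) = 12 - 3900 = -3888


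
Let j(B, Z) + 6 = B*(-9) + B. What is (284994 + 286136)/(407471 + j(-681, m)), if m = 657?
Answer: 571130/412913 ≈ 1.3832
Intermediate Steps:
j(B, Z) = -6 - 8*B (j(B, Z) = -6 + (B*(-9) + B) = -6 + (-9*B + B) = -6 - 8*B)
(284994 + 286136)/(407471 + j(-681, m)) = (284994 + 286136)/(407471 + (-6 - 8*(-681))) = 571130/(407471 + (-6 + 5448)) = 571130/(407471 + 5442) = 571130/412913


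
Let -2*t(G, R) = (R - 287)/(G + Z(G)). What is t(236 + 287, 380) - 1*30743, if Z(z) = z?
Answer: -64314449/2092 ≈ -30743.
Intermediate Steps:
t(G, R) = -(-287 + R)/(4*G) (t(G, R) = -(R - 287)/(2*(G + G)) = -(-287 + R)/(2*(2*G)) = -(-287 + R)*1/(2*G)/2 = -(-287 + R)/(4*G))
t(236 + 287, 380) - 1*30743 = (287 - 1*380)/(4*(236 + 287)) - 1*30743 = (¼)*(287 - 380)/523 - 30743 = (¼)*(1/523)*(-93) - 30743 = -93/2092 - 30743 = -64314449/2092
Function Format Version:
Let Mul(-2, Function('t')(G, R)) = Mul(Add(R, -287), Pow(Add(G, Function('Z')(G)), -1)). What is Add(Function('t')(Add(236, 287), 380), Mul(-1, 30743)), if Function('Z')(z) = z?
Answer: Rational(-64314449, 2092) ≈ -30743.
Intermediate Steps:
Function('t')(G, R) = Mul(Rational(-1, 4), Pow(G, -1), Add(-287, R)) (Function('t')(G, R) = Mul(Rational(-1, 2), Mul(Add(R, -287), Pow(Add(G, G), -1))) = Mul(Rational(-1, 2), Mul(Add(-287, R), Pow(Mul(2, G), -1))) = Mul(Rational(-1, 2), Mul(Add(-287, R), Mul(Rational(1, 2), Pow(G, -1)))) = Mul(Rational(-1, 2), Mul(Rational(1, 2), Pow(G, -1), Add(-287, R))) = Mul(Rational(-1, 4), Pow(G, -1), Add(-287, R)))
Add(Function('t')(Add(236, 287), 380), Mul(-1, 30743)) = Add(Mul(Rational(1, 4), Pow(Add(236, 287), -1), Add(287, Mul(-1, 380))), Mul(-1, 30743)) = Add(Mul(Rational(1, 4), Pow(523, -1), Add(287, -380)), -30743) = Add(Mul(Rational(1, 4), Rational(1, 523), -93), -30743) = Add(Rational(-93, 2092), -30743) = Rational(-64314449, 2092)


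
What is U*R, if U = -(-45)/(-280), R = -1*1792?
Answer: 288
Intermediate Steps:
R = -1792
U = -9/56 (U = -(-45)*(-1)/280 = -1*9/56 = -9/56 ≈ -0.16071)
U*R = -9/56*(-1792) = 288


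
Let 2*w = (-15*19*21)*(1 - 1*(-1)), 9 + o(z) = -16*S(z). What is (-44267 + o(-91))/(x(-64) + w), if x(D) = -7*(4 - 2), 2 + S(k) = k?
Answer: 42788/5999 ≈ 7.1325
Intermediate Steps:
S(k) = -2 + k
o(z) = 23 - 16*z (o(z) = -9 - 16*(-2 + z) = -9 + (32 - 16*z) = 23 - 16*z)
w = -5985 (w = ((-15*19*21)*(1 - 1*(-1)))/2 = ((-285*21)*(1 + 1))/2 = (-5985*2)/2 = (1/2)*(-11970) = -5985)
x(D) = -14 (x(D) = -7*2 = -14)
(-44267 + o(-91))/(x(-64) + w) = (-44267 + (23 - 16*(-91)))/(-14 - 5985) = (-44267 + (23 + 1456))/(-5999) = (-44267 + 1479)*(-1/5999) = -42788*(-1/5999) = 42788/5999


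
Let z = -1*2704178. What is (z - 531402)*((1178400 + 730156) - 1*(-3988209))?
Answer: -19079454898700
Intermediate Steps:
z = -2704178
(z - 531402)*((1178400 + 730156) - 1*(-3988209)) = (-2704178 - 531402)*((1178400 + 730156) - 1*(-3988209)) = -3235580*(1908556 + 3988209) = -3235580*5896765 = -19079454898700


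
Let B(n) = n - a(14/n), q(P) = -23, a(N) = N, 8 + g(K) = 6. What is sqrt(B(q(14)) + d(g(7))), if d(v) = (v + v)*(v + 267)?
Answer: I*sqrt(572585)/23 ≈ 32.9*I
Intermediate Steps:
g(K) = -2 (g(K) = -8 + 6 = -2)
d(v) = 2*v*(267 + v) (d(v) = (2*v)*(267 + v) = 2*v*(267 + v))
B(n) = n - 14/n
sqrt(B(q(14)) + d(g(7))) = sqrt((-23 - 14/(-23)) + 2*(-2)*(267 - 2)) = sqrt((-23 - 14*(-1/23)) + 2*(-2)*265) = sqrt((-23 + 14/23) - 1060) = sqrt(-515/23 - 1060) = sqrt(-24895/23) = I*sqrt(572585)/23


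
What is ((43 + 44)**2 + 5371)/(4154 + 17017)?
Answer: 12940/21171 ≈ 0.61121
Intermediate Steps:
((43 + 44)**2 + 5371)/(4154 + 17017) = (87**2 + 5371)/21171 = (7569 + 5371)*(1/21171) = 12940*(1/21171) = 12940/21171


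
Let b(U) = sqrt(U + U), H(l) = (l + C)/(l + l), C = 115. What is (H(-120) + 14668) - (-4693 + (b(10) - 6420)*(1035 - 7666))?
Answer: -2042479631/48 + 13262*sqrt(5) ≈ -4.2522e+7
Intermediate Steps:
H(l) = (115 + l)/(2*l) (H(l) = (l + 115)/(l + l) = (115 + l)/((2*l)) = (115 + l)*(1/(2*l)) = (115 + l)/(2*l))
b(U) = sqrt(2)*sqrt(U) (b(U) = sqrt(2*U) = sqrt(2)*sqrt(U))
(H(-120) + 14668) - (-4693 + (b(10) - 6420)*(1035 - 7666)) = ((1/2)*(115 - 120)/(-120) + 14668) - (-4693 + (sqrt(2)*sqrt(10) - 6420)*(1035 - 7666)) = ((1/2)*(-1/120)*(-5) + 14668) - (-4693 + (2*sqrt(5) - 6420)*(-6631)) = (1/48 + 14668) - (-4693 + (-6420 + 2*sqrt(5))*(-6631)) = 704065/48 - (-4693 + (42571020 - 13262*sqrt(5))) = 704065/48 - (42566327 - 13262*sqrt(5)) = 704065/48 + (-42566327 + 13262*sqrt(5)) = -2042479631/48 + 13262*sqrt(5)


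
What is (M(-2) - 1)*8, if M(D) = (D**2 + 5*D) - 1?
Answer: -64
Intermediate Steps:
M(D) = -1 + D**2 + 5*D
(M(-2) - 1)*8 = ((-1 + (-2)**2 + 5*(-2)) - 1)*8 = ((-1 + 4 - 10) - 1)*8 = (-7 - 1)*8 = -8*8 = -64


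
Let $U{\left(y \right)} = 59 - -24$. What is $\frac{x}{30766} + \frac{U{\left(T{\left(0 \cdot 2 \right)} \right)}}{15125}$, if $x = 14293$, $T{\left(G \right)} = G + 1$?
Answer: $\frac{218735203}{465335750} \approx 0.47006$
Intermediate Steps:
$T{\left(G \right)} = 1 + G$
$U{\left(y \right)} = 83$ ($U{\left(y \right)} = 59 + 24 = 83$)
$\frac{x}{30766} + \frac{U{\left(T{\left(0 \cdot 2 \right)} \right)}}{15125} = \frac{14293}{30766} + \frac{83}{15125} = \frac{218735203}{465335750}$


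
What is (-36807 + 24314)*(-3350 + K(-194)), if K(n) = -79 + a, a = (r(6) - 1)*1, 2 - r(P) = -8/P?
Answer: 128428040/3 ≈ 4.2809e+7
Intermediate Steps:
r(P) = 2 + 8/P (r(P) = 2 - (-2)*4/P = 2 - (-8)/P = 2 + 8/P)
a = 7/3 (a = ((2 + 8/6) - 1)*1 = ((2 + 8*(1/6)) - 1)*1 = ((2 + 4/3) - 1)*1 = (10/3 - 1)*1 = (7/3)*1 = 7/3 ≈ 2.3333)
K(n) = -230/3 (K(n) = -79 + 7/3 = -230/3)
(-36807 + 24314)*(-3350 + K(-194)) = (-36807 + 24314)*(-3350 - 230/3) = -12493*(-10280/3) = 128428040/3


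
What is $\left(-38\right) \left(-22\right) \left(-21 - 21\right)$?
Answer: $-35112$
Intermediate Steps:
$\left(-38\right) \left(-22\right) \left(-21 - 21\right) = 836 \left(-21 - 21\right) = 836 \left(-42\right) = -35112$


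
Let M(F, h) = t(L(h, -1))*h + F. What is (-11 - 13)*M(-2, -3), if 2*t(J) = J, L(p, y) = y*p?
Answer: 156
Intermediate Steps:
L(p, y) = p*y
t(J) = J/2
M(F, h) = F - h²/2 (M(F, h) = ((h*(-1))/2)*h + F = ((-h)/2)*h + F = (-h/2)*h + F = -h²/2 + F = F - h²/2)
(-11 - 13)*M(-2, -3) = (-11 - 13)*(-2 - ½*(-3)²) = -24*(-2 - ½*9) = -24*(-2 - 9/2) = -24*(-13/2) = 156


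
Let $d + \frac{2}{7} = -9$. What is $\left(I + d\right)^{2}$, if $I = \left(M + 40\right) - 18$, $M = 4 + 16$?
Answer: $\frac{52441}{49} \approx 1070.2$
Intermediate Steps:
$d = - \frac{65}{7}$ ($d = - \frac{2}{7} - 9 = - \frac{65}{7} \approx -9.2857$)
$M = 20$
$I = 42$ ($I = \left(20 + 40\right) - 18 = 60 - 18 = 42$)
$\left(I + d\right)^{2} = \left(42 - \frac{65}{7}\right)^{2} = \left(\frac{229}{7}\right)^{2} = \frac{52441}{49}$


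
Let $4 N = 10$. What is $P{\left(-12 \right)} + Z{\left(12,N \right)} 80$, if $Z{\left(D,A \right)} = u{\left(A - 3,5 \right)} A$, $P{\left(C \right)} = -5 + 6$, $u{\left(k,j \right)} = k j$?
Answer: $-499$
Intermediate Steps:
$u{\left(k,j \right)} = j k$
$N = \frac{5}{2}$ ($N = \frac{1}{4} \cdot 10 = \frac{5}{2} \approx 2.5$)
$P{\left(C \right)} = 1$
$Z{\left(D,A \right)} = A \left(-15 + 5 A\right)$ ($Z{\left(D,A \right)} = 5 \left(A - 3\right) A = 5 \left(-3 + A\right) A = \left(-15 + 5 A\right) A = A \left(-15 + 5 A\right)$)
$P{\left(-12 \right)} + Z{\left(12,N \right)} 80 = 1 + 5 \cdot \frac{5}{2} \left(-3 + \frac{5}{2}\right) 80 = 1 + 5 \cdot \frac{5}{2} \left(- \frac{1}{2}\right) 80 = 1 - 500 = -499$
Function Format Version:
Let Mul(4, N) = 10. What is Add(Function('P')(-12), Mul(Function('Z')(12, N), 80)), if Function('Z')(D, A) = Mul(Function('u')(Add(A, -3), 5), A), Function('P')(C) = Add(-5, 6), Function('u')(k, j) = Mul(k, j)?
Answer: -499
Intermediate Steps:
Function('u')(k, j) = Mul(j, k)
N = Rational(5, 2) (N = Mul(Rational(1, 4), 10) = Rational(5, 2) ≈ 2.5000)
Function('P')(C) = 1
Function('Z')(D, A) = Mul(A, Add(-15, Mul(5, A))) (Function('Z')(D, A) = Mul(Mul(5, Add(A, -3)), A) = Mul(Mul(5, Add(-3, A)), A) = Mul(Add(-15, Mul(5, A)), A) = Mul(A, Add(-15, Mul(5, A))))
Add(Function('P')(-12), Mul(Function('Z')(12, N), 80)) = Add(1, Mul(Mul(5, Rational(5, 2), Add(-3, Rational(5, 2))), 80)) = Add(1, Mul(Mul(5, Rational(5, 2), Rational(-1, 2)), 80)) = Add(1, Mul(Rational(-25, 4), 80)) = Add(1, -500) = -499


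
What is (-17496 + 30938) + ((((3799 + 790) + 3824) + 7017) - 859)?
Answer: 28013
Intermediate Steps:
(-17496 + 30938) + ((((3799 + 790) + 3824) + 7017) - 859) = 13442 + (((4589 + 3824) + 7017) - 859) = 13442 + ((8413 + 7017) - 859) = 13442 + (15430 - 859) = 13442 + 14571 = 28013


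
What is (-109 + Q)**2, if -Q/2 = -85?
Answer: 3721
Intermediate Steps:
Q = 170 (Q = -2*(-85) = 170)
(-109 + Q)**2 = (-109 + 170)**2 = 61**2 = 3721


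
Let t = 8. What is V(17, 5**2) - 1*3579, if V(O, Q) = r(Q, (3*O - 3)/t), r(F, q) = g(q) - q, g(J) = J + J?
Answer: -3573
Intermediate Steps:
g(J) = 2*J
r(F, q) = q (r(F, q) = 2*q - q = q)
V(O, Q) = -3/8 + 3*O/8 (V(O, Q) = (3*O - 3)/8 = (-3 + 3*O)*(1/8) = -3/8 + 3*O/8)
V(17, 5**2) - 1*3579 = (-3/8 + (3/8)*17) - 1*3579 = (-3/8 + 51/8) - 3579 = 6 - 3579 = -3573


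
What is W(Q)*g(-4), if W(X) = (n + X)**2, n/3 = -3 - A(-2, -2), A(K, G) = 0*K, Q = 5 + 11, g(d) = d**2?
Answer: 784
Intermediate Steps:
Q = 16
A(K, G) = 0
n = -9 (n = 3*(-3 - 1*0) = 3*(-3 + 0) = 3*(-3) = -9)
W(X) = (-9 + X)**2
W(Q)*g(-4) = (-9 + 16)**2*(-4)**2 = 7**2*16 = 49*16 = 784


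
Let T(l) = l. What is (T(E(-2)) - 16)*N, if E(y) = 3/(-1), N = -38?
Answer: 722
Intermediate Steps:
E(y) = -3 (E(y) = 3*(-1) = -3)
(T(E(-2)) - 16)*N = (-3 - 16)*(-38) = -19*(-38) = 722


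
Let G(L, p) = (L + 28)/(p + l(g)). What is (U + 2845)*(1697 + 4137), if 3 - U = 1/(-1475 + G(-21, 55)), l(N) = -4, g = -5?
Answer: 624882409055/37609 ≈ 1.6615e+7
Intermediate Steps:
G(L, p) = (28 + L)/(-4 + p) (G(L, p) = (L + 28)/(p - 4) = (28 + L)/(-4 + p))
U = 225705/75218 (U = 3 - 1/(-1475 + (28 - 21)/(-4 + 55)) = 3 - 1/(-1475 + 7/51) = 3 - 1/(-75218/51) = 3 - 1*(-51/75218) = 3 + 51/75218 = 225705/75218 ≈ 3.0007)
(U + 2845)*(1697 + 4137) = (225705/75218 + 2845)*(1697 + 4137) = (214220915/75218)*5834 = 624882409055/37609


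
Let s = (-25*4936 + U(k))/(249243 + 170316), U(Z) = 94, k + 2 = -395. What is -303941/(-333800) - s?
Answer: 56226908273/46682931400 ≈ 1.2044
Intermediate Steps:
k = -397 (k = -2 - 395 = -397)
s = -41102/139853 (s = (-25*4936 + 94)/(249243 + 170316) = (-123400 + 94)/419559 = -123306*1/419559 = -41102/139853 ≈ -0.29389)
-303941/(-333800) - s = -303941/(-333800) - 1*(-41102/139853) = -303941*(-1/333800) + 41102/139853 = 303941/333800 + 41102/139853 = 56226908273/46682931400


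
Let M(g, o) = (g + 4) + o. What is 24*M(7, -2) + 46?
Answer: 262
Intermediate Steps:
M(g, o) = 4 + g + o (M(g, o) = (4 + g) + o = 4 + g + o)
24*M(7, -2) + 46 = 24*(4 + 7 - 2) + 46 = 24*9 + 46 = 216 + 46 = 262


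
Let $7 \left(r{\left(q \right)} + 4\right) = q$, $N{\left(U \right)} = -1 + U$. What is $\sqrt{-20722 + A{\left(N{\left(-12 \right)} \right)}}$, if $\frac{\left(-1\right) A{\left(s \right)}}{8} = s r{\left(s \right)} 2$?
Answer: $\frac{i \sqrt{1075074}}{7} \approx 148.12 i$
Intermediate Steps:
$r{\left(q \right)} = -4 + \frac{q}{7}$
$A{\left(s \right)} = - 16 s \left(-4 + \frac{s}{7}\right)$ ($A{\left(s \right)} = - 8 s \left(-4 + \frac{s}{7}\right) 2 = - 8 \cdot 2 s \left(-4 + \frac{s}{7}\right) = - 16 s \left(-4 + \frac{s}{7}\right)$)
$\sqrt{-20722 + A{\left(N{\left(-12 \right)} \right)}} = \sqrt{-20722 + \frac{16 \left(-1 - 12\right) \left(28 - \left(-1 - 12\right)\right)}{7}} = \sqrt{-20722 + \frac{16}{7} \left(-13\right) \left(28 - -13\right)} = \sqrt{-20722 + \frac{16}{7} \left(-13\right) \left(28 + 13\right)} = \sqrt{-20722 + \frac{16}{7} \left(-13\right) 41} = \sqrt{-20722 - \frac{8528}{7}} = \sqrt{- \frac{153582}{7}} = \frac{i \sqrt{1075074}}{7}$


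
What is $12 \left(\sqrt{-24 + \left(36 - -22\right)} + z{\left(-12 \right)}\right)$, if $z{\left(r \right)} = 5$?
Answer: $60 + 12 \sqrt{34} \approx 129.97$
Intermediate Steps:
$12 \left(\sqrt{-24 + \left(36 - -22\right)} + z{\left(-12 \right)}\right) = 12 \left(\sqrt{-24 + \left(36 - -22\right)} + 5\right) = 12 \left(\sqrt{-24 + \left(36 + 22\right)} + 5\right) = 12 \left(\sqrt{-24 + 58} + 5\right) = 12 \left(\sqrt{34} + 5\right) = 12 \left(5 + \sqrt{34}\right) = 60 + 12 \sqrt{34}$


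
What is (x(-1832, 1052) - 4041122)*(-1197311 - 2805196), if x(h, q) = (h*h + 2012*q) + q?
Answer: -5734703974446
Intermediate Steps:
x(h, q) = h² + 2013*q (x(h, q) = (h² + 2012*q) + q = h² + 2013*q)
(x(-1832, 1052) - 4041122)*(-1197311 - 2805196) = (((-1832)² + 2013*1052) - 4041122)*(-1197311 - 2805196) = ((3356224 + 2117676) - 4041122)*(-4002507) = (5473900 - 4041122)*(-4002507) = 1432778*(-4002507) = -5734703974446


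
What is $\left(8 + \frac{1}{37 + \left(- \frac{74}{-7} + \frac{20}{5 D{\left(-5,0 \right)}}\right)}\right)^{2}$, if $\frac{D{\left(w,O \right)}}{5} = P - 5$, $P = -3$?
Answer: $\frac{710435716}{11042329} \approx 64.338$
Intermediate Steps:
$D{\left(w,O \right)} = -40$ ($D{\left(w,O \right)} = 5 \left(-3 - 5\right) = 5 \left(-8\right) = -40$)
$\left(8 + \frac{1}{37 + \left(- \frac{74}{-7} + \frac{20}{5 D{\left(-5,0 \right)}}\right)}\right)^{2} = \left(8 + \frac{1}{37 + \left(- \frac{74}{-7} + \frac{20}{5 \left(-40\right)}\right)}\right)^{2} = \left(8 + \frac{1}{37 + \left(\left(-74\right) \left(- \frac{1}{7}\right) + \frac{20}{-200}\right)}\right)^{2} = \left(8 + \frac{1}{37 + \left(\frac{74}{7} + 20 \left(- \frac{1}{200}\right)\right)}\right)^{2} = \left(8 + \frac{1}{37 + \left(\frac{74}{7} - \frac{1}{10}\right)}\right)^{2} = \left(8 + \frac{1}{37 + \frac{733}{70}}\right)^{2} = \left(8 + \frac{1}{\frac{3323}{70}}\right)^{2} = \left(8 + \frac{70}{3323}\right)^{2} = \left(\frac{26654}{3323}\right)^{2} = \frac{710435716}{11042329}$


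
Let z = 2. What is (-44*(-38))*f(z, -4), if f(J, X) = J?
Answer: 3344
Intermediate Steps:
(-44*(-38))*f(z, -4) = -44*(-38)*2 = 1672*2 = 3344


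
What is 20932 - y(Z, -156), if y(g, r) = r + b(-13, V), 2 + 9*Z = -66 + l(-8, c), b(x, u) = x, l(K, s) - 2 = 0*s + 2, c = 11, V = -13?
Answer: 21101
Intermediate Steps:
l(K, s) = 4 (l(K, s) = 2 + (0*s + 2) = 2 + (0 + 2) = 2 + 2 = 4)
Z = -64/9 (Z = -2/9 + (-66 + 4)/9 = -2/9 + (1/9)*(-62) = -2/9 - 62/9 = -64/9 ≈ -7.1111)
y(g, r) = -13 + r (y(g, r) = r - 13 = -13 + r)
20932 - y(Z, -156) = 20932 - (-13 - 156) = 20932 - 1*(-169) = 20932 + 169 = 21101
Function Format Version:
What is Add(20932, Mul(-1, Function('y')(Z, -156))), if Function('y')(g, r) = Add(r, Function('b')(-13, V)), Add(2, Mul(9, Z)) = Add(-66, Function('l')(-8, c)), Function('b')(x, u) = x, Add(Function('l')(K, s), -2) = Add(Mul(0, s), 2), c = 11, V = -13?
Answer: 21101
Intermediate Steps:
Function('l')(K, s) = 4 (Function('l')(K, s) = Add(2, Add(Mul(0, s), 2)) = Add(2, Add(0, 2)) = Add(2, 2) = 4)
Z = Rational(-64, 9) (Z = Add(Rational(-2, 9), Mul(Rational(1, 9), Add(-66, 4))) = Add(Rational(-2, 9), Mul(Rational(1, 9), -62)) = Add(Rational(-2, 9), Rational(-62, 9)) = Rational(-64, 9) ≈ -7.1111)
Function('y')(g, r) = Add(-13, r) (Function('y')(g, r) = Add(r, -13) = Add(-13, r))
Add(20932, Mul(-1, Function('y')(Z, -156))) = Add(20932, Mul(-1, Add(-13, -156))) = Add(20932, Mul(-1, -169)) = Add(20932, 169) = 21101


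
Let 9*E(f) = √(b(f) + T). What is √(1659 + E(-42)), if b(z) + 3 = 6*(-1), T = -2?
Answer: √(14931 + I*√11)/3 ≈ 40.731 + 0.0045238*I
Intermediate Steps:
b(z) = -9 (b(z) = -3 + 6*(-1) = -3 - 6 = -9)
E(f) = I*√11/9 (E(f) = √(-9 - 2)/9 = √(-11)/9 = (I*√11)/9 = I*√11/9)
√(1659 + E(-42)) = √(1659 + I*√11/9)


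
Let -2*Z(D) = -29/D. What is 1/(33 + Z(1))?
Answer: 2/95 ≈ 0.021053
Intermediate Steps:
Z(D) = 29/(2*D) (Z(D) = -(-29)/(2*D) = 29/(2*D))
1/(33 + Z(1)) = 1/(33 + (29/2)/1) = 1/(33 + (29/2)*1) = 1/(33 + 29/2) = 1/(95/2) = 2/95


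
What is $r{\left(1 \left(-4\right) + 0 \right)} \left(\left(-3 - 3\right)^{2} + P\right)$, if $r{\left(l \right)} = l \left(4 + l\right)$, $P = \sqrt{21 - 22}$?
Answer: $0$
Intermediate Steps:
$P = i$ ($P = \sqrt{-1} = i \approx 1.0 i$)
$r{\left(1 \left(-4\right) + 0 \right)} \left(\left(-3 - 3\right)^{2} + P\right) = \left(1 \left(-4\right) + 0\right) \left(4 + \left(1 \left(-4\right) + 0\right)\right) \left(\left(-3 - 3\right)^{2} + i\right) = \left(-4 + 0\right) \left(4 + \left(-4 + 0\right)\right) \left(\left(-6\right)^{2} + i\right) = - 4 \left(4 - 4\right) \left(36 + i\right) = \left(-4\right) 0 \left(36 + i\right) = 0 \left(36 + i\right) = 0$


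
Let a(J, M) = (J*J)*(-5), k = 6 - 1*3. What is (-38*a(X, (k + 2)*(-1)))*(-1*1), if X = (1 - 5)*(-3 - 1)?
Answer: -48640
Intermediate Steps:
X = 16 (X = -4*(-4) = 16)
k = 3 (k = 6 - 3 = 3)
a(J, M) = -5*J² (a(J, M) = J²*(-5) = -5*J²)
(-38*a(X, (k + 2)*(-1)))*(-1*1) = (-(-190)*16²)*(-1*1) = -(-190)*256*(-1) = -38*(-1280)*(-1) = 48640*(-1) = -48640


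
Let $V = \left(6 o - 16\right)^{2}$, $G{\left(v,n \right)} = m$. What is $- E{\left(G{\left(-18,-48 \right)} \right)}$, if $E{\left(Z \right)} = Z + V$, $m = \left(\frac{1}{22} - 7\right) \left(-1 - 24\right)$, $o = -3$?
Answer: $- \frac{29257}{22} \approx -1329.9$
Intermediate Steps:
$m = \frac{3825}{22}$ ($m = \left(\frac{1}{22} - 7\right) \left(-25\right) = \left(- \frac{153}{22}\right) \left(-25\right) = \frac{3825}{22} \approx 173.86$)
$G{\left(v,n \right)} = \frac{3825}{22}$
$V = 1156$ ($V = \left(6 \left(-3\right) - 16\right)^{2} = \left(-18 - 16\right)^{2} = \left(-34\right)^{2} = 1156$)
$E{\left(Z \right)} = 1156 + Z$ ($E{\left(Z \right)} = Z + 1156 = 1156 + Z$)
$- E{\left(G{\left(-18,-48 \right)} \right)} = - (1156 + \frac{3825}{22}) = \left(-1\right) \frac{29257}{22} = - \frac{29257}{22}$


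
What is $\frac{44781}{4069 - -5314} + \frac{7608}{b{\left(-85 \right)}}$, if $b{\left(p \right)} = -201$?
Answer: $- \frac{1890451}{57151} \approx -33.078$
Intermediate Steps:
$\frac{44781}{4069 - -5314} + \frac{7608}{b{\left(-85 \right)}} = \frac{44781}{4069 - -5314} + \frac{7608}{-201} = \frac{44781}{4069 + 5314} + 7608 \left(- \frac{1}{201}\right) = \frac{44781}{9383} - \frac{2536}{67} = 44781 \cdot \frac{1}{9383} - \frac{2536}{67} = \frac{4071}{853} - \frac{2536}{67} = - \frac{1890451}{57151}$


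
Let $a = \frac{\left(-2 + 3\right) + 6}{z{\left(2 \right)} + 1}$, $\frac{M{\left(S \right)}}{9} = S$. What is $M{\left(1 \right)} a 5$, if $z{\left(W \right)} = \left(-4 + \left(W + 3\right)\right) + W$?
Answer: $\frac{315}{4} \approx 78.75$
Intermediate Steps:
$z{\left(W \right)} = -1 + 2 W$ ($z{\left(W \right)} = \left(-4 + \left(3 + W\right)\right) + W = \left(-1 + W\right) + W = -1 + 2 W$)
$M{\left(S \right)} = 9 S$
$a = \frac{7}{4}$ ($a = \frac{\left(-2 + 3\right) + 6}{\left(-1 + 2 \cdot 2\right) + 1} = \frac{1 + 6}{\left(-1 + 4\right) + 1} = \frac{7}{3 + 1} = \frac{7}{4} \approx 1.75$)
$M{\left(1 \right)} a 5 = 9 \cdot 1 \cdot \frac{7}{4} \cdot 5 = 9 \cdot \frac{7}{4} \cdot 5 = \frac{63}{4} \cdot 5 = \frac{315}{4}$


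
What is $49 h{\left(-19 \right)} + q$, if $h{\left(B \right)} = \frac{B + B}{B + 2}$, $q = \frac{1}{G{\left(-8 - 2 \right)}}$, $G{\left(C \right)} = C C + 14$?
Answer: $\frac{212285}{1938} \approx 109.54$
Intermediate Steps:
$G{\left(C \right)} = 14 + C^{2}$ ($G{\left(C \right)} = C^{2} + 14 = 14 + C^{2}$)
$q = \frac{1}{114}$ ($q = \frac{1}{14 + \left(-8 - 2\right)^{2}} = \frac{1}{14 + \left(-10\right)^{2}} = \frac{1}{14 + 100} = \frac{1}{114} \approx 0.0087719$)
$h{\left(B \right)} = \frac{2 B}{2 + B}$
$49 h{\left(-19 \right)} + q = 49 \cdot 2 \left(-19\right) \frac{1}{2 - 19} + \frac{1}{114} = 49 \cdot 2 \left(-19\right) \frac{1}{-17} + \frac{1}{114} = 49 \cdot 2 \left(-19\right) \left(- \frac{1}{17}\right) + \frac{1}{114} = 49 \cdot \frac{38}{17} + \frac{1}{114} = \frac{1862}{17} + \frac{1}{114} = \frac{212285}{1938}$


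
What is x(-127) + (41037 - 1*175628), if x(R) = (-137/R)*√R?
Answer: -134591 + 137*I*√127/127 ≈ -1.3459e+5 + 12.157*I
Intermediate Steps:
x(R) = -137/√R
x(-127) + (41037 - 1*175628) = -(-137)*I*√127/127 + (41037 - 1*175628) = -(-137)*I*√127/127 + (41037 - 175628) = 137*I*√127/127 - 134591 = -134591 + 137*I*√127/127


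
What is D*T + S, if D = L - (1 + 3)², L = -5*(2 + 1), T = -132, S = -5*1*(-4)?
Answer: 4112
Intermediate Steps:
S = 20 (S = -5*(-4) = 20)
L = -15 (L = -5*3 = -15)
D = -31 (D = -15 - (1 + 3)² = -15 - 1*4² = -15 - 1*16 = -15 - 16 = -31)
D*T + S = -31*(-132) + 20 = 4092 + 20 = 4112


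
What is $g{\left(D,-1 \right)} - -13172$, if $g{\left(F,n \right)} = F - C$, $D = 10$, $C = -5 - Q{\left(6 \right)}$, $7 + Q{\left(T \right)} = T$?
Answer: $13186$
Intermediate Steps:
$Q{\left(T \right)} = -7 + T$
$C = -4$ ($C = -5 - \left(-7 + 6\right) = -5 - -1 = -5 + 1 = -4$)
$g{\left(F,n \right)} = 4 + F$ ($g{\left(F,n \right)} = F - -4 = F + 4 = 4 + F$)
$g{\left(D,-1 \right)} - -13172 = \left(4 + 10\right) - -13172 = 14 + 13172 = 13186$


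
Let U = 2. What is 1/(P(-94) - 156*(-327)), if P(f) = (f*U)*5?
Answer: 1/50072 ≈ 1.9971e-5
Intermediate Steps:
P(f) = 10*f (P(f) = (f*2)*5 = (2*f)*5 = 10*f)
1/(P(-94) - 156*(-327)) = 1/(10*(-94) - 156*(-327)) = 1/(-940 + 51012) = 1/50072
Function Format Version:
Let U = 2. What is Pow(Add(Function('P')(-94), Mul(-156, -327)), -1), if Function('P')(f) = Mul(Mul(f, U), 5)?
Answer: Rational(1, 50072) ≈ 1.9971e-5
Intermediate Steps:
Function('P')(f) = Mul(10, f) (Function('P')(f) = Mul(Mul(f, 2), 5) = Mul(Mul(2, f), 5) = Mul(10, f))
Pow(Add(Function('P')(-94), Mul(-156, -327)), -1) = Pow(Add(Mul(10, -94), Mul(-156, -327)), -1) = Pow(Add(-940, 51012), -1) = Pow(50072, -1) = Rational(1, 50072)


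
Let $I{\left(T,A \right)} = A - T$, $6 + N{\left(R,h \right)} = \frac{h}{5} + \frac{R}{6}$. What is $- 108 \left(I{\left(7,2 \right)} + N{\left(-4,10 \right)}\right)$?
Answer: $1044$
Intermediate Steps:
$N{\left(R,h \right)} = -6 + \frac{h}{5} + \frac{R}{6}$ ($N{\left(R,h \right)} = -6 + \left(\frac{h}{5} + \frac{R}{6}\right) = -6 + \frac{h}{5} + \frac{R}{6}$)
$- 108 \left(I{\left(7,2 \right)} + N{\left(-4,10 \right)}\right) = - 108 \left(\left(2 - 7\right) + \left(-6 + \frac{1}{5} \cdot 10 + \frac{1}{6} \left(-4\right)\right)\right) = - 108 \left(\left(2 - 7\right) - \frac{14}{3}\right) = - 108 \left(-5 - \frac{14}{3}\right) = \left(-108\right) \left(- \frac{29}{3}\right) = 1044$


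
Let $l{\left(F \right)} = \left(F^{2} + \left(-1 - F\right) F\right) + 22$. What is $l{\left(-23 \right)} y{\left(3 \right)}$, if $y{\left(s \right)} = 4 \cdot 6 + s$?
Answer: $1215$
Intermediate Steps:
$l{\left(F \right)} = 22 + F^{2} + F \left(-1 - F\right)$ ($l{\left(F \right)} = \left(F^{2} + F \left(-1 - F\right)\right) + 22 = 22 + F^{2} + F \left(-1 - F\right)$)
$y{\left(s \right)} = 24 + s$
$l{\left(-23 \right)} y{\left(3 \right)} = \left(22 - -23\right) \left(24 + 3\right) = \left(22 + 23\right) 27 = 45 \cdot 27 = 1215$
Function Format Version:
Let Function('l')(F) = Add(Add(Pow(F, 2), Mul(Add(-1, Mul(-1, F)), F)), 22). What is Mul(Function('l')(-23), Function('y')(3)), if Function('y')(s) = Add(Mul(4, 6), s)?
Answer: 1215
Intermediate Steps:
Function('l')(F) = Add(22, Pow(F, 2), Mul(F, Add(-1, Mul(-1, F)))) (Function('l')(F) = Add(Add(Pow(F, 2), Mul(F, Add(-1, Mul(-1, F)))), 22) = Add(22, Pow(F, 2), Mul(F, Add(-1, Mul(-1, F)))))
Function('y')(s) = Add(24, s)
Mul(Function('l')(-23), Function('y')(3)) = Mul(Add(22, Mul(-1, -23)), Add(24, 3)) = Mul(Add(22, 23), 27) = Mul(45, 27) = 1215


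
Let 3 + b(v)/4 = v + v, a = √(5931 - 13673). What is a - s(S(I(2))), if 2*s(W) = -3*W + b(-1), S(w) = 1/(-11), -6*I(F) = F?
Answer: 217/22 + 7*I*√158 ≈ 9.8636 + 87.989*I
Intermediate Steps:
a = 7*I*√158 (a = √(-7742) = 7*I*√158 ≈ 87.989*I)
b(v) = -12 + 8*v (b(v) = -12 + 4*(v + v) = -12 + 4*(2*v) = -12 + 8*v)
I(F) = -F/6
S(w) = -1/11
s(W) = -10 - 3*W/2 (s(W) = (-3*W + (-12 + 8*(-1)))/2 = (-3*W + (-12 - 8))/2 = (-3*W - 20)/2 = (-20 - 3*W)/2 = -10 - 3*W/2)
a - s(S(I(2))) = 7*I*√158 - (-10 - 3/2*(-1/11)) = 7*I*√158 - (-10 + 3/22) = 7*I*√158 - 1*(-217/22) = 7*I*√158 + 217/22 = 217/22 + 7*I*√158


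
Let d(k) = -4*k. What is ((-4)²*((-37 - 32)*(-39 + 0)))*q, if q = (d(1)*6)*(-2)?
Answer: 2066688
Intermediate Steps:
q = 48 (q = (-4*1*6)*(-2) = -4*6*(-2) = -24*(-2) = 48)
((-4)²*((-37 - 32)*(-39 + 0)))*q = ((-4)²*((-37 - 32)*(-39 + 0)))*48 = (16*(-69*(-39)))*48 = (16*2691)*48 = 43056*48 = 2066688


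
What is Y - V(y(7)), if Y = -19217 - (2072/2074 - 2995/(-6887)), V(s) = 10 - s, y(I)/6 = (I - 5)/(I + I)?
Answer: -961239111706/49992733 ≈ -19228.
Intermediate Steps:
y(I) = 3*(-5 + I)/I (y(I) = 6*((I - 5)/(I + I)) = 6*((-5 + I)/((2*I))) = 6*((-5 + I)*(1/(2*I))) = 6*((-5 + I)/(2*I)) = 3*(-5 + I)/I)
Y = -137254576470/7141819 (Y = -19217 - (2072*(1/2074) - 2995*(-1/6887)) = -19217 - (1036/1037 + 2995/6887) = -19217 - 1*10240747/7141819 = -19217 - 10240747/7141819 = -137254576470/7141819 ≈ -19218.)
Y - V(y(7)) = -137254576470/7141819 - (10 - (3 - 15/7)) = -137254576470/7141819 - (10 - 1*6/7) = -137254576470/7141819 - (10 - 6/7) = -137254576470/7141819 - 1*64/7 = -137254576470/7141819 - 64/7 = -961239111706/49992733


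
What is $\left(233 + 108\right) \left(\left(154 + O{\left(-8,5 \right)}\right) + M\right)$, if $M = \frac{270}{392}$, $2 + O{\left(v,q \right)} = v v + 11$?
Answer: $\frac{15217807}{196} \approx 77642.0$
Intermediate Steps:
$O{\left(v,q \right)} = 9 + v^{2}$ ($O{\left(v,q \right)} = -2 + \left(v v + 11\right) = -2 + \left(v^{2} + 11\right) = -2 + \left(11 + v^{2}\right) = 9 + v^{2}$)
$M = \frac{135}{196}$ ($M = 270 \cdot \frac{1}{392} = \frac{135}{196} \approx 0.68878$)
$\left(233 + 108\right) \left(\left(154 + O{\left(-8,5 \right)}\right) + M\right) = \left(233 + 108\right) \left(\left(154 + \left(9 + \left(-8\right)^{2}\right)\right) + \frac{135}{196}\right) = 341 \left(\left(154 + \left(9 + 64\right)\right) + \frac{135}{196}\right) = 341 \left(\left(154 + 73\right) + \frac{135}{196}\right) = 341 \left(227 + \frac{135}{196}\right) = 341 \cdot \frac{44627}{196} = \frac{15217807}{196}$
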